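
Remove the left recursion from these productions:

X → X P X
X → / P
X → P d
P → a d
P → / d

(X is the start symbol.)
X → / P X'
X → P d X'
X' → P X X'
X' → ε
P → a d
P → / d

X is directly left-recursive. The standard transformation for
  A → A α₁ | ... | A α_m | β₁ | ... | β_n
is
  A  → β₁ A' | ... | β_n A'
  A' → α₁ A' | ... | α_m A' | ε

X → / P becomes X → / P X'
X → P d becomes X → P d X'
X → X P X becomes X' → P X X'
Add X' → ε

Productions for other non-terminals are unchanged:
  P → a d
  P → / d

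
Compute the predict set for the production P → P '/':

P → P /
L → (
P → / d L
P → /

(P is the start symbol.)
PREDICT(P → P '/') = (FIRST(RHS) \ {ε}) ∪ (FOLLOW(P) if ε ∈ FIRST(RHS), i.e. RHS ⇒* ε)
FIRST(P) = { '/' }
FIRST(P '/') = { '/' }
ε ∉ FIRST(P '/'), so FOLLOW(P) is not added.
PREDICT(P → P '/') = { '/' }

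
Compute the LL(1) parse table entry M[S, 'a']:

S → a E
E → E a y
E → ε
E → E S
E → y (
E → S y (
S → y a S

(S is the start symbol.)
S → a E

To find M[S, 'a'], we find productions for S where 'a' is in the predict set (PREDICT(N → α) = (FIRST(α) \ {ε}) ∪ (FOLLOW(N) if α ⇒* ε)).

S → a E: PREDICT = { 'a' }
  'a' is in predict set, so this production goes in M[S, 'a']
S → y a S: PREDICT = { 'y' }

M[S, 'a'] = S → a E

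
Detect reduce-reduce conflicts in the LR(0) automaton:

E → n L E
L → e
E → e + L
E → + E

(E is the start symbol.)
No reduce-reduce conflicts

Augment with E' → E and build the canonical LR(0) collection (I0 = CLOSURE({[E' → . E]}), then GOTO on every symbol after a dot until no new states appear). It has 11 states:
  I0: { [E → . + E], [E → . e + L], [E → . n L E], [E' → . E] }  — shift
  I1: { [E → + . E], [E → . + E], [E → . e + L], [E → . n L E] }  — shift
  I2: { [E' → E .] }  — accept
  I3: { [E → e . + L] }  — shift
  I4: { [E → n . L E], [L → . e] }  — shift
  I5: { [E → . + E], [E → . e + L], [E → . n L E], [E → n L . E] }  — shift
  I6: { [L → e .] }  — reduce
  I7: { [E → n L E .] }  — reduce
  I8: { [E → e + . L], [L → . e] }  — shift
  I9: { [E → e + L .] }  — reduce
  I10: { [E → + E .] }  — reduce

No state contains more than one complete item.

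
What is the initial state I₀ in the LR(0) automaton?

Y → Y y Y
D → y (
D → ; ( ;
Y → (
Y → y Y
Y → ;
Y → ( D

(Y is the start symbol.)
First, augment the grammar with Y' → Y
I₀ = CLOSURE({ [Y' → . Y] }):
  [Y' → . Y] has the dot before Y: add [Y → . Y y Y], [Y → . (], [Y → . y Y], [Y → . ;], [Y → . ( D]
No further items can be added.

I₀ = { [Y → . ( D], [Y → . (], [Y → . ;], [Y → . Y y Y], [Y → . y Y], [Y' → . Y] }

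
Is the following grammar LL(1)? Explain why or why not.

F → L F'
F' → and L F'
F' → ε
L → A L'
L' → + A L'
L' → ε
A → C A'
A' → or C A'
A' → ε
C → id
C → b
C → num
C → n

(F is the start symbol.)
Yes, the grammar is LL(1).

Relevant sets:
  FOLLOW(F') = { $ }
  FOLLOW(L') = { $, 'and' }
  FOLLOW(A') = { $, '+', 'and' }

For F':
  PREDICT(F' → and L F') = { 'and' }
  PREDICT(F' → ε) = { $ }
For L':
  PREDICT(L' → '+' A L') = { '+' }
  PREDICT(L' → ε) = { $, 'and' }
For A':
  PREDICT(A' → or C A') = { 'or' }
  PREDICT(A' → ε) = { $, '+', 'and' }
For C:
  PREDICT(C → id) = { 'id' }
  PREDICT(C → b) = { 'b' }
  PREDICT(C → num) = { 'num' }
  PREDICT(C → n) = { 'n' }
F, L, A have a single production, so nothing to check there.

All predict sets are disjoint. The grammar IS LL(1).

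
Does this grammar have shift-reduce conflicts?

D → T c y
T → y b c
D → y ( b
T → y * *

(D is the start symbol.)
No shift-reduce conflicts

A shift-reduce conflict occurs when an LR(0) state has both:
  - a complete (reduce) item [A → α .] (dot at the end), and
  - a shift item [B → β . c γ] (dot before a terminal).

Augment with D' → D and build the canonical LR(0) collection (I0 = CLOSURE({[D' → . D]}), then GOTO on every symbol after a dot until no new states appear). It has 12 states:
  I0: { [D → . T c y], [D → . y ( b], [D' → . D], [T → . y * *], [T → . y b c] }  — shift
  I1: { [D' → D .] }  — accept
  I2: { [D → T . c y] }  — shift
  I3: { [D → y . ( b], [T → y . * *], [T → y . b c] }  — shift
  I4: { [D → y ( . b] }  — shift
  I5: { [T → y * . *] }  — shift
  I6: { [T → y b . c] }  — shift
  I7: { [T → y b c .] }  — reduce
  I8: { [T → y * * .] }  — reduce
  I9: { [D → y ( b .] }  — reduce
  I10: { [D → T c . y] }  — shift
  I11: { [D → T c y .] }  — reduce

No state contains both a complete item and a shift item.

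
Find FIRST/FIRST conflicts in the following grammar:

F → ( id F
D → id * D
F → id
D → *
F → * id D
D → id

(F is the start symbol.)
Yes. D → id '*' D / D → id on { 'id' }

Productions for F:
  F → ( id F: FIRST = { '(' }
  F → id: FIRST = { 'id' }
  F → * id D: FIRST = { '*' }
Productions for D:
  D → id * D: FIRST = { 'id' }
  D → *: FIRST = { '*' }
  D → id: FIRST = { 'id' }

Conflict for D: D → id * D and D → id
  Overlap: { 'id' }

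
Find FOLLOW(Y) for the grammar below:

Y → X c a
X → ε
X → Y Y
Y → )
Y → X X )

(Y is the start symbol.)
To compute FOLLOW(Y), find every occurrence of Y on a right-hand side N → α Y β: add FIRST(β) \ {ε}, and if β is empty or nullable also add FOLLOW(N). Iterate to a fixed point.

Y is the start symbol, so $ ∈ FOLLOW(Y).
In X → Y Y: Y is followed by Y, add FIRST(Y) \ {ε} = { ')', 'c' }
In X → Y Y: Y is at the end, add FOLLOW(X)

The FOLLOW sets referred to above (computed the same way, to a fixed point):
  FOLLOW(X) = { ')', 'c' }

Taking the union: FOLLOW(Y) = { $, ')', 'c' }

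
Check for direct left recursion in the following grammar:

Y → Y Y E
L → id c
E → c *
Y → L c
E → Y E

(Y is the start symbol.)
Y → Y Y E: LEFT RECURSIVE (starts with Y)
L → id c: starts with id
E → c *: starts with c
Y → L c: starts with L
E → Y E: starts with Y

The grammar has direct left recursion on: Y.

Answer: Yes, Y is left-recursive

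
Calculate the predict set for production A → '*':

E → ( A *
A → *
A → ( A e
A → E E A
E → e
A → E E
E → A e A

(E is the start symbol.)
{ '*' }

PREDICT(A → '*') = (FIRST(RHS) \ {ε}) ∪ (FOLLOW(A) if ε ∈ FIRST(RHS), i.e. RHS ⇒* ε)
FIRST('*') = { '*' }
ε ∉ FIRST('*'), so FOLLOW(A) is not added.
PREDICT(A → '*') = { '*' }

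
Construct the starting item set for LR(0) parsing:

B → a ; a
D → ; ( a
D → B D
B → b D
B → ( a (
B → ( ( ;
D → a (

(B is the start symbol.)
{ [B → . ( ( ;], [B → . ( a (], [B → . a ; a], [B → . b D], [B' → . B] }

First, augment the grammar with B' → B
I₀ = CLOSURE({ [B' → . B] }):
  [B' → . B] has the dot before B: add [B → . a ; a], [B → . b D], [B → . ( a (], [B → . ( ( ;]
No further items can be added.

I₀ = { [B → . ( ( ;], [B → . ( a (], [B → . a ; a], [B → . b D], [B' → . B] }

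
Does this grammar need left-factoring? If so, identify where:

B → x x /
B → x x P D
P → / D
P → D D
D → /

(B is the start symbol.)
Yes, B has productions with common prefix 'x x'

Left-factoring is needed when two productions for the same non-terminal
share a common prefix on the right-hand side.

Productions for B:
  B → x x /
  B → x x P D
Productions for P:
  P → / D
  P → D D

Found common prefix 'x x' in productions for B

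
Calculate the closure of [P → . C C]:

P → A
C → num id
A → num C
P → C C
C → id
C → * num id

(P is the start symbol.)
{ [C → . * num id], [C → . id], [C → . num id], [P → . C C] }

Start with: [P → . C C]
  [P → . C C] has the dot before C: add [C → . num id], [C → . id], [C → . * num id]
No further items can be added.

CLOSURE = { [C → . * num id], [C → . id], [C → . num id], [P → . C C] }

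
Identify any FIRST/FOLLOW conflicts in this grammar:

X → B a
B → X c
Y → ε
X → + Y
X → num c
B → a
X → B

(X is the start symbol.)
No FIRST/FOLLOW conflicts.

A FIRST/FOLLOW conflict occurs when a non-terminal N has a nullable alternative N → β (β ⇒* ε) and another alternative N → α with FIRST(α) ∩ FOLLOW(N) ≠ ∅: on such a lookahead the parser cannot decide between expanding α and letting N vanish via β.

Nullable non-terminals: Y.
Y has a nullable alternative but only one production, so nothing to check.

B, X have no nullable alternative, so no FIRST/FOLLOW check is needed there.

No FIRST/FOLLOW conflicts found.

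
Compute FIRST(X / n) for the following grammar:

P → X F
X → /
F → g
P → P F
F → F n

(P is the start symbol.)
{ '/' }

FIRST sets of the non-terminals involved (from the grammar, by fixed-point iteration):
  FIRST(X) = { '/' }

To compute FIRST(X / n), process the symbols left to right:
Symbol X is a non-terminal. Add FIRST(X) \ {ε} = { '/' }
X is not nullable (ε ∉ FIRST(X)), so stop here.
FIRST(X / n) = { '/' }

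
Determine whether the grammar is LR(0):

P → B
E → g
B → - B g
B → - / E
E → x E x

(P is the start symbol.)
Augment with P' → P and build the canonical LR(0) collection (I0 = CLOSURE({[P' → . P]}), then GOTO on every symbol after a dot until no new states appear). It has 12 states:
  I0: { [B → . - / E], [B → . - B g], [P → . B], [P' → . P] }  — shift
  I1: { [B → - . / E], [B → - . B g], [B → . - / E], [B → . - B g] }  — shift
  I2: { [P → B .] }  — reduce
  I3: { [P' → P .] }  — accept
  I4: { [B → - / . E], [E → . g], [E → . x E x] }  — shift
  I5: { [B → - B . g] }  — shift
  I6: { [B → - B g .] }  — reduce
  I7: { [B → - / E .] }  — reduce
  I8: { [E → g .] }  — reduce
  I9: { [E → . g], [E → . x E x], [E → x . E x] }  — shift
  I10: { [E → x E . x] }  — shift
  I11: { [E → x E x .] }  — reduce

Every state is either a pure shift/goto state or contains exactly one complete item and nothing to shift — no conflicts. The grammar is LR(0).

Answer: Yes, the grammar is LR(0)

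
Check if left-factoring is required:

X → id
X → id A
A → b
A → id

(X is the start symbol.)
Left-factoring is needed when two productions for the same non-terminal
share a common prefix on the right-hand side.

Productions for X:
  X → id
  X → id A
Productions for A:
  A → b
  A → id

Found common prefix 'id' in productions for X

Answer: Yes, X has productions with common prefix 'id'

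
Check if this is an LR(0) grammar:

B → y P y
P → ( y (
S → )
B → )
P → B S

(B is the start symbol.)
Augment with B' → B and build the canonical LR(0) collection (I0 = CLOSURE({[B' → . B]}), then GOTO on every symbol after a dot until no new states appear). It has 12 states:
  I0: { [B → . )], [B → . y P y], [B' → . B] }  — shift
  I1: { [B → ) .] }  — reduce
  I2: { [B' → B .] }  — accept
  I3: { [B → . )], [B → . y P y], [B → y . P y], [P → . ( y (], [P → . B S] }  — shift
  I4: { [P → ( . y (] }  — shift
  I5: { [P → B . S], [S → . )] }  — shift
  I6: { [B → y P . y] }  — shift
  I7: { [B → y P y .] }  — reduce
  I8: { [S → ) .] }  — reduce
  I9: { [P → B S .] }  — reduce
  I10: { [P → ( y . (] }  — shift
  I11: { [P → ( y ( .] }  — reduce

Every state is either a pure shift/goto state or contains exactly one complete item and nothing to shift — no conflicts. The grammar is LR(0).

Answer: Yes, the grammar is LR(0)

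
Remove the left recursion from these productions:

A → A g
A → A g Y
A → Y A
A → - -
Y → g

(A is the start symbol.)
A → Y A A'
A → - - A'
A' → g A'
A' → g Y A'
A' → ε
Y → g

A is directly left-recursive. The standard transformation for
  A → A α₁ | ... | A α_m | β₁ | ... | β_n
is
  A  → β₁ A' | ... | β_n A'
  A' → α₁ A' | ... | α_m A' | ε

A → Y A becomes A → Y A A'
A → - - becomes A → - - A'
A → A g becomes A' → g A'
A → A g Y becomes A' → g Y A'
Add A' → ε

Productions for other non-terminals are unchanged:
  Y → g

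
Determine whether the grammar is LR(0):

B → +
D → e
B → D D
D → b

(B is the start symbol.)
Yes, the grammar is LR(0)

Augment with B' → B and build the canonical LR(0) collection (I0 = CLOSURE({[B' → . B]}), then GOTO on every symbol after a dot until no new states appear). It has 7 states:
  I0: { [B → . +], [B → . D D], [B' → . B], [D → . b], [D → . e] }  — shift
  I1: { [B → + .] }  — reduce
  I2: { [B' → B .] }  — accept
  I3: { [B → D . D], [D → . b], [D → . e] }  — shift
  I4: { [D → b .] }  — reduce
  I5: { [D → e .] }  — reduce
  I6: { [B → D D .] }  — reduce

Every state is either a pure shift/goto state or contains exactly one complete item and nothing to shift — no conflicts. The grammar is LR(0).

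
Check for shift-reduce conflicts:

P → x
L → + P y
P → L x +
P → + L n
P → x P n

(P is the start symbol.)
Augment with P' → P and build the canonical LR(0) collection (I0 = CLOSURE({[P' → . P]}), then GOTO on every symbol after a dot until no new states appear). It has 13 states:
  I0: { [L → . + P y], [P → . + L n], [P → . L x +], [P → . x P n], [P → . x], [P' → . P] }  — shift
  I1: { [L → + . P y], [L → . + P y], [P → + . L n], [P → . + L n], [P → . L x +], [P → . x P n], [P → . x] }  — shift
  I2: { [P → L . x +] }  — shift
  I3: { [P' → P .] }  — accept
  I4: { [L → . + P y], [P → . + L n], [P → . L x +], [P → . x P n], [P → . x], [P → x . P n], [P → x .] }  — shift, reduce
  I5: { [P → x P . n] }  — shift
  I6: { [P → x P n .] }  — reduce
  I7: { [P → L x . +] }  — shift
  I8: { [P → L x + .] }  — reduce
  I9: { [P → + L . n], [P → L . x +] }  — shift
  I10: { [L → + P . y] }  — shift
  I11: { [L → + P y .] }  — reduce
  I12: { [P → + L n .] }  — reduce

I4 contains reduce item [P → x .] and shift items [L → . + P y], [P → . + L n], [P → . x], [P → . x P n] — shift-reduce conflict.

Answer: Yes — I4: [P → x .] vs [L → . + P y]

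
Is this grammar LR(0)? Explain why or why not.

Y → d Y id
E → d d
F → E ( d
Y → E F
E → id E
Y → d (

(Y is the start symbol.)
A grammar is LR(0) if no state in the canonical LR(0) collection has:
  - both a shift item (dot before a terminal) and a complete item (shift-reduce conflict), or
  - two or more complete items (reduce-reduce conflict; the accept item [Y' → Y .] counts as a complete item here).

Augment with Y' → Y and build the canonical LR(0) collection (I0 = CLOSURE({[Y' → . Y]}), then GOTO on every symbol after a dot until no new states appear). It has 16 states:
  I0: { [E → . d d], [E → . id E], [Y → . E F], [Y → . d (], [Y → . d Y id], [Y' → . Y] }  — shift
  I1: { [E → . d d], [E → . id E], [F → . E ( d], [Y → E . F] }  — shift
  I2: { [Y' → Y .] }  — accept
  I3: { [E → . d d], [E → . id E], [E → d . d], [Y → . E F], [Y → . d (], [Y → . d Y id], [Y → d . (], [Y → d . Y id] }  — shift
  I4: { [E → . d d], [E → . id E], [E → id . E] }  — shift
  I5: { [E → id E .] }  — reduce
  I6: { [E → d . d] }  — shift
  I7: { [E → d d .] }  — reduce
  I8: { [Y → d ( .] }  — reduce
  I9: { [Y → d Y . id] }  — shift
  I10: { [E → . d d], [E → . id E], [E → d . d], [E → d d .], [Y → . E F], [Y → . d (], [Y → . d Y id], [Y → d . (], [Y → d . Y id] }  — shift, reduce
  I11: { [Y → d Y id .] }  — reduce
  I12: { [F → E . ( d] }  — shift
  I13: { [Y → E F .] }  — reduce
  I14: { [F → E ( . d] }  — shift
  I15: { [F → E ( d .] }  — reduce

Conflict in state I10:
  Shift-reduce conflict between [E → d d .] and [E → . d d]
So the grammar is NOT LR(0).

Answer: No. Shift-reduce conflict between [E → d d .] and [E → . d d]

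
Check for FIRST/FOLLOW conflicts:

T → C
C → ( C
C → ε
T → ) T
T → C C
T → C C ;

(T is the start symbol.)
Yes. C → '(' C with FOLLOW(C) on { '(' }

A FIRST/FOLLOW conflict occurs when a non-terminal N has a nullable alternative N → β (β ⇒* ε) and another alternative N → α with FIRST(α) ∩ FOLLOW(N) ≠ ∅: on such a lookahead the parser cannot decide between expanding α and letting N vanish via β.

Nullable non-terminals: C, T.
FIRST sets used below: FIRST(C) = { '(', ε }

C: nullable alternative(s) C → ε; FOLLOW(C) = { $, '(', ';' }
  C → ( C: FIRST \ {ε} = { '(' } — overlaps FOLLOW(C) on { '(' }: CONFLICT
  C → ε: FIRST \ {ε} = { } — this is the only nullable alternative, skip

T: nullable alternative(s) T → C, T → C C; FOLLOW(T) = { $ }
  T → C: FIRST \ {ε} = { '(' } — disjoint from FOLLOW(T)
  T → ) T: FIRST \ {ε} = { ')' } — disjoint from FOLLOW(T)
  T → C C: FIRST \ {ε} = { '(' } — disjoint from FOLLOW(T)
  T → C C ;: FIRST \ {ε} = { '(', ';' } — disjoint from FOLLOW(T)

So the grammar has 1 FIRST/FOLLOW conflict (marked CONFLICT above).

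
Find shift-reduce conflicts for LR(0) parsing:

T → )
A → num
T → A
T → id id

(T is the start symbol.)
A shift-reduce conflict occurs when an LR(0) state has both:
  - a complete (reduce) item [A → α .] (dot at the end), and
  - a shift item [B → β . c γ] (dot before a terminal).

Augment with T' → T and build the canonical LR(0) collection (I0 = CLOSURE({[T' → . T]}), then GOTO on every symbol after a dot until no new states appear). It has 7 states:
  I0: { [A → . num], [T → . )], [T → . A], [T → . id id], [T' → . T] }  — shift
  I1: { [T → ) .] }  — reduce
  I2: { [T → A .] }  — reduce
  I3: { [T' → T .] }  — accept
  I4: { [T → id . id] }  — shift
  I5: { [A → num .] }  — reduce
  I6: { [T → id id .] }  — reduce

No state contains both a complete item and a shift item.

Answer: No shift-reduce conflicts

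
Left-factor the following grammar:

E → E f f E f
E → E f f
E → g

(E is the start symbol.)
E → E f f E'
E' → E f
E' → ε
E → g

Left-factoring transforms A → αβ₁ | αβ₂ into A → αA' and A' → β₁ | β₂
(α is the longest common prefix among the alternatives). Repeat until
no nonterminal has two alternatives with a common prefix.

Round 1: E has alternatives sharing prefix 'E f f'. Introduce E': E → E f f E'
  Add: E' → E f
  Add: E' → ε

No remaining common prefixes — done.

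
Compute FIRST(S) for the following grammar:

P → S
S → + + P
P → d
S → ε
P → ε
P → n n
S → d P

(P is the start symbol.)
From S → + + P:
  - '+' is a terminal: add '+' and stop
From S → ε:
  - ε-production, so ε ∈ FIRST(S)
From S → d P:
  - d is a terminal: add 'd' and stop

Collecting: FIRST(S) = { '+', 'd', ε }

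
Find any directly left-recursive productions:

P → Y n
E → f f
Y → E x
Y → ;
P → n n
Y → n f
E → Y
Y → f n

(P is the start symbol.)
Direct left recursion occurs when N → N α for some non-terminal N (the right-hand side begins with the left-hand side itself).

P → Y n: starts with Y
E → f f: starts with f
Y → E x: starts with E
Y → ;: starts with ';'
P → n n: starts with n
Y → n f: starts with n
E → Y: starts with Y
Y → f n: starts with f

No direct left recursion found.

Answer: No direct left recursion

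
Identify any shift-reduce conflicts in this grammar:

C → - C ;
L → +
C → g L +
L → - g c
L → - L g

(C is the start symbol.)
Augment with C' → C and build the canonical LR(0) collection (I0 = CLOSURE({[C' → . C]}), then GOTO on every symbol after a dot until no new states appear). It has 14 states:
  I0: { [C → . - C ;], [C → . g L +], [C' → . C] }  — shift
  I1: { [C → - . C ;], [C → . - C ;], [C → . g L +] }  — shift
  I2: { [C' → C .] }  — accept
  I3: { [C → g . L +], [L → . +], [L → . - L g], [L → . - g c] }  — shift
  I4: { [L → + .] }  — reduce
  I5: { [L → - . L g], [L → - . g c], [L → . +], [L → . - L g], [L → . - g c] }  — shift
  I6: { [C → g L . +] }  — shift
  I7: { [C → g L + .] }  — reduce
  I8: { [L → - L . g] }  — shift
  I9: { [L → - g . c] }  — shift
  I10: { [L → - g c .] }  — reduce
  I11: { [L → - L g .] }  — reduce
  I12: { [C → - C . ;] }  — shift
  I13: { [C → - C ; .] }  — reduce

No state contains both a complete item and a shift item.

Answer: No shift-reduce conflicts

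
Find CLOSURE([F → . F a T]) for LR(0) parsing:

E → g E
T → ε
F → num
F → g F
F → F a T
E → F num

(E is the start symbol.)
To compute CLOSURE, for each item [A → α.Bβ] where B is a non-terminal, add [B → .γ] for all productions B → γ; repeat for the newly added items until nothing changes.

Start with: [F → . F a T]
  [F → . F a T] has the dot before F: add [F → . num], [F → . g F]
No further items can be added.

CLOSURE = { [F → . F a T], [F → . g F], [F → . num] }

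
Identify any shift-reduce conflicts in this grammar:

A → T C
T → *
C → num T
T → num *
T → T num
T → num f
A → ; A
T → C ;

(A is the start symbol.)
Yes — I8: [C → num T .] vs [T → T . num]; I12: [T → T num .] vs [C → . num T]

Augment with A' → A and build the canonical LR(0) collection (I0 = CLOSURE({[A' → . A]}), then GOTO on every symbol after a dot until no new states appear). It has 15 states:
  I0: { [A → . ; A], [A → . T C], [A' → . A], [C → . num T], [T → . *], [T → . C ;], [T → . T num], [T → . num *], [T → . num f] }  — shift
  I1: { [T → * .] }  — reduce
  I2: { [A → . ; A], [A → . T C], [A → ; . A], [C → . num T], [T → . *], [T → . C ;], [T → . T num], [T → . num *], [T → . num f] }  — shift
  I3: { [A' → A .] }  — accept
  I4: { [T → C . ;] }  — shift
  I5: { [A → T . C], [C → . num T], [T → T . num] }  — shift
  I6: { [C → . num T], [C → num . T], [T → . *], [T → . C ;], [T → . T num], [T → . num *], [T → . num f], [T → num . *], [T → num . f] }  — shift
  I7: { [T → * .], [T → num * .] }  — 2 reduces
  I8: { [C → num T .], [T → T . num] }  — shift, reduce
  I9: { [T → num f .] }  — reduce
  I10: { [T → T num .] }  — reduce
  I11: { [A → T C .] }  — reduce
  I12: { [C → . num T], [C → num . T], [T → . *], [T → . C ;], [T → . T num], [T → . num *], [T → . num f], [T → T num .] }  — shift, reduce
  I13: { [T → C ; .] }  — reduce
  I14: { [A → ; A .] }  — reduce

I8 contains reduce item [C → num T .] and shift item [T → T . num] — shift-reduce conflict.
I12 contains reduce item [T → T num .] and shift items [C → . num T], [T → . *], [T → . num *], [T → . num f] — shift-reduce conflict.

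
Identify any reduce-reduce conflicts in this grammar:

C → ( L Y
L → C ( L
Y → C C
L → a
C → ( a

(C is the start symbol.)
Yes — I5: [C → ( a .] vs [L → a .]

Augment with C' → C and build the canonical LR(0) collection (I0 = CLOSURE({[C' → . C]}), then GOTO on every symbol after a dot until no new states appear). It has 12 states:
  I0: { [C → . ( L Y], [C → . ( a], [C' → . C] }  — shift
  I1: { [C → ( . L Y], [C → ( . a], [C → . ( L Y], [C → . ( a], [L → . C ( L], [L → . a] }  — shift
  I2: { [C' → C .] }  — accept
  I3: { [L → C . ( L] }  — shift
  I4: { [C → ( L . Y], [C → . ( L Y], [C → . ( a], [Y → . C C] }  — shift
  I5: { [C → ( a .], [L → a .] }  — 2 reduces
  I6: { [C → . ( L Y], [C → . ( a], [Y → C . C] }  — shift
  I7: { [C → ( L Y .] }  — reduce
  I8: { [Y → C C .] }  — reduce
  I9: { [C → . ( L Y], [C → . ( a], [L → . C ( L], [L → . a], [L → C ( . L] }  — shift
  I10: { [L → C ( L .] }  — reduce
  I11: { [L → a .] }  — reduce

I5 contains complete items [C → ( a .], [L → a .] — reduce-reduce conflict.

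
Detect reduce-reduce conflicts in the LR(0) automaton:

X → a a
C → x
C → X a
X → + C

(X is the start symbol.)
No reduce-reduce conflicts

A reduce-reduce conflict occurs when an LR(0) state has two complete items [A → α .] and [B → β .] — both call for a reduction, and with no lookahead the parser cannot choose between them.

Augment with X' → X and build the canonical LR(0) collection (I0 = CLOSURE({[X' → . X]}), then GOTO on every symbol after a dot until no new states appear). It has 9 states:
  I0: { [X → . + C], [X → . a a], [X' → . X] }  — shift
  I1: { [C → . X a], [C → . x], [X → + . C], [X → . + C], [X → . a a] }  — shift
  I2: { [X' → X .] }  — accept
  I3: { [X → a . a] }  — shift
  I4: { [X → a a .] }  — reduce
  I5: { [X → + C .] }  — reduce
  I6: { [C → X . a] }  — shift
  I7: { [C → x .] }  — reduce
  I8: { [C → X a .] }  — reduce

No state contains more than one complete item.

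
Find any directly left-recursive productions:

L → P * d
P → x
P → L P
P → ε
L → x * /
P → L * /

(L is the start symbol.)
Direct left recursion occurs when N → N α for some non-terminal N (the right-hand side begins with the left-hand side itself).

L → P * d: starts with P
P → x: starts with x
P → L P: starts with L
P → ε: starts with ε
L → x * /: starts with x
P → L * /: starts with L

No direct left recursion found.

Answer: No direct left recursion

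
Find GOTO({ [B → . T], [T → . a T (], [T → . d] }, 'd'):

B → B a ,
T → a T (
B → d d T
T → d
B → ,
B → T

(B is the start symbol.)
GOTO(I, 'd') = CLOSURE({ [A → αX.β] : [A → α.Xβ] ∈ I, X = 'd' })

Items with dot before 'd', with the dot advanced:
  [T → . d] → [T → d .]
Closure adds nothing (no advanced item has the dot before a non-terminal).

GOTO = { [T → d .] }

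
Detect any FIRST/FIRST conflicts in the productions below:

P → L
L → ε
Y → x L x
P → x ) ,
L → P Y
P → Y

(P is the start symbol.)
A FIRST/FIRST conflict occurs when two productions N → α and N → β for the same non-terminal have FIRST(α) ∩ FIRST(β) ≠ ∅ (with ε ∈ FIRST of a nullable right-hand side, so two nullable alternatives also conflict).

FIRST sets of the non-terminals at (or reachable through a nullable prefix from) the front of some alternative:
  FIRST(L) = { 'x', ε }
  FIRST(Y) = { 'x' }
  FIRST(P) = { 'x', ε }

Productions for P:
  P → L: FIRST = { 'x', ε }
  P → x ) ,: FIRST = { 'x' }
  P → Y: FIRST = { 'x' }
Productions for L:
  L → ε: FIRST = { ε }
  L → P Y: FIRST = { 'x' }
Y has only one production, so no FIRST/FIRST conflict is possible there.

Conflict for P: P → L and P → x ) ,
  Overlap: { 'x' }
Conflict for P: P → L and P → Y
  Overlap: { 'x' }
Conflict for P: P → x ) , and P → Y
  Overlap: { 'x' }

Answer: Yes. P → L / P → x ')' ',' on { 'x' }; P → L / P → Y on { 'x' }; P → x ')' ',' / P → Y on { 'x' }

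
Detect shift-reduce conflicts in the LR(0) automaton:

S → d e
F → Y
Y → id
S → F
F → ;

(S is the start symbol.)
No shift-reduce conflicts

A shift-reduce conflict occurs when an LR(0) state has both:
  - a complete (reduce) item [A → α .] (dot at the end), and
  - a shift item [B → β . c γ] (dot before a terminal).

Augment with S' → S and build the canonical LR(0) collection (I0 = CLOSURE({[S' → . S]}), then GOTO on every symbol after a dot until no new states appear). It has 8 states:
  I0: { [F → . ;], [F → . Y], [S → . F], [S → . d e], [S' → . S], [Y → . id] }  — shift
  I1: { [F → ; .] }  — reduce
  I2: { [S → F .] }  — reduce
  I3: { [S' → S .] }  — accept
  I4: { [F → Y .] }  — reduce
  I5: { [S → d . e] }  — shift
  I6: { [Y → id .] }  — reduce
  I7: { [S → d e .] }  — reduce

No state contains both a complete item and a shift item.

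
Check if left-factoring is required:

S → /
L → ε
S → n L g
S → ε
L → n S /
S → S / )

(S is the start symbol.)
No, left-factoring is not needed

Left-factoring is needed when two productions for the same non-terminal
share a common prefix on the right-hand side.

Productions for S:
  S → /
  S → n L g
  S → ε
  S → S / )
Productions for L:
  L → ε
  L → n S /

No common prefixes found.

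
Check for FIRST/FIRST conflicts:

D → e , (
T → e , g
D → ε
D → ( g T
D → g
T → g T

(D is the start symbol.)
A FIRST/FIRST conflict occurs when two productions N → α and N → β for the same non-terminal have FIRST(α) ∩ FIRST(β) ≠ ∅ (with ε ∈ FIRST of a nullable right-hand side, so two nullable alternatives also conflict).

Productions for D:
  D → e , (: FIRST = { 'e' }
  D → ε: FIRST = { ε }
  D → ( g T: FIRST = { '(' }
  D → g: FIRST = { 'g' }
Productions for T:
  T → e , g: FIRST = { 'e' }
  T → g T: FIRST = { 'g' }

All alternatives of each non-terminal have pairwise disjoint FIRST sets.

Answer: No FIRST/FIRST conflicts.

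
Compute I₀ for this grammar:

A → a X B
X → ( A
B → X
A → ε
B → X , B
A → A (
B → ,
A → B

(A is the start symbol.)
{ [A → . A (], [A → . B], [A → . a X B], [A → .], [A' → . A], [B → . ,], [B → . X , B], [B → . X], [X → . ( A] }

First, augment the grammar with A' → A
I₀ = CLOSURE({ [A' → . A] }):
  [A' → . A] has the dot before A: add [A → . a X B], [A → .], [A → . A (], [A → . B]
  [A → . B] has the dot before B: add [B → . X], [B → . X , B], [B → . ,]
  [B → . X] has the dot before X: add [X → . ( A]
No further items can be added.

I₀ = { [A → . A (], [A → . B], [A → . a X B], [A → .], [A' → . A], [B → . ,], [B → . X , B], [B → . X], [X → . ( A] }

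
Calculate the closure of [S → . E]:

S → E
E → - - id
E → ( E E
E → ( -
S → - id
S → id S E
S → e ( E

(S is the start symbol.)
{ [E → . ( -], [E → . ( E E], [E → . - - id], [S → . E] }

Start with: [S → . E]
  [S → . E] has the dot before E: add [E → . - - id], [E → . ( E E], [E → . ( -]
No further items can be added.

CLOSURE = { [E → . ( -], [E → . ( E E], [E → . - - id], [S → . E] }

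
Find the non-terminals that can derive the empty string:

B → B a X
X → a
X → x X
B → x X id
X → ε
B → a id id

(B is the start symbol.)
{ 'X' }

ε-productions: X → ε
So X is immediately nullable.
No further non-terminal can be added: every production for the remaining non-terminals contains a terminal or a non-nullable non-terminal.
Nullable = { 'X' }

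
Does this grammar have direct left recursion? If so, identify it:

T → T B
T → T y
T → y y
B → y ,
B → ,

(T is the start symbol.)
Direct left recursion occurs when N → N α for some non-terminal N (the right-hand side begins with the left-hand side itself).

T → T B: LEFT RECURSIVE (starts with T)
T → T y: LEFT RECURSIVE (starts with T)
T → y y: starts with y
B → y ,: starts with y
B → ,: starts with ','

The grammar has direct left recursion on: T.

Answer: Yes, T is left-recursive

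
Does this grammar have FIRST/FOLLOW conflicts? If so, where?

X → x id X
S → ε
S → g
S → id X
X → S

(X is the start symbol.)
A FIRST/FOLLOW conflict occurs when a non-terminal N has a nullable alternative N → β (β ⇒* ε) and another alternative N → α with FIRST(α) ∩ FOLLOW(N) ≠ ∅: on such a lookahead the parser cannot decide between expanding α and letting N vanish via β.

Nullable non-terminals: S, X.
FIRST sets used below: FIRST(S) = { 'g', 'id', ε }

S: nullable alternative(s) S → ε; FOLLOW(S) = { $ }
  S → ε: FIRST \ {ε} = { } — this is the only nullable alternative, skip
  S → g: FIRST \ {ε} = { 'g' } — disjoint from FOLLOW(S)
  S → id X: FIRST \ {ε} = { 'id' } — disjoint from FOLLOW(S)

X: nullable alternative(s) X → S; FOLLOW(X) = { $ }
  X → x id X: FIRST \ {ε} = { 'x' } — disjoint from FOLLOW(X)
  X → S: FIRST \ {ε} = { 'g', 'id' } — this is the only nullable alternative, skip

No FIRST/FOLLOW conflicts found.

Answer: No FIRST/FOLLOW conflicts.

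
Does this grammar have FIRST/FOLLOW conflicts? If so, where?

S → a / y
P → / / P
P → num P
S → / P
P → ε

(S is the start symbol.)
No FIRST/FOLLOW conflicts.

Nullable non-terminals: P.

P: nullable alternative(s) P → ε; FOLLOW(P) = { $ }
  P → / / P: FIRST \ {ε} = { '/' } — disjoint from FOLLOW(P)
  P → num P: FIRST \ {ε} = { 'num' } — disjoint from FOLLOW(P)
  P → ε: FIRST \ {ε} = { } — this is the only nullable alternative, skip

S has no nullable alternative, so no FIRST/FOLLOW check is needed there.

No FIRST/FOLLOW conflicts found.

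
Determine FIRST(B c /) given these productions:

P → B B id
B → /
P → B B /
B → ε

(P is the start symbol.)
{ '/', 'c' }

FIRST sets of the non-terminals involved (from the grammar, by fixed-point iteration):
  FIRST(B) = { '/', ε }

To compute FIRST(B c /), process the symbols left to right:
Symbol B is a non-terminal. Add FIRST(B) \ {ε} = { '/' }
B is nullable (ε ∈ FIRST(B)), continue to the next symbol.
Symbol c is a terminal. Add 'c' and stop.
FIRST(B c /) = { '/', 'c' }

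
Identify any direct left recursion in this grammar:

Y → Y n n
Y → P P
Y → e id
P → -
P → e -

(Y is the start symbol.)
Direct left recursion occurs when N → N α for some non-terminal N (the right-hand side begins with the left-hand side itself).

Y → Y n n: LEFT RECURSIVE (starts with Y)
Y → P P: starts with P
Y → e id: starts with e
P → -: starts with '-'
P → e -: starts with e

The grammar has direct left recursion on: Y.

Answer: Yes, Y is left-recursive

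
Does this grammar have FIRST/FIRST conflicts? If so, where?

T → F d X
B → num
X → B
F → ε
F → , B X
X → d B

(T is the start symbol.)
No FIRST/FIRST conflicts.

FIRST sets of the non-terminals at (or reachable through a nullable prefix from) the front of some alternative:
  FIRST(B) = { 'num' }

Productions for X:
  X → B: FIRST = { 'num' }
  X → d B: FIRST = { 'd' }
Productions for F:
  F → ε: FIRST = { ε }
  F → , B X: FIRST = { ',' }
T, B have only one production, so no FIRST/FIRST conflict is possible there.

All alternatives of each non-terminal have pairwise disjoint FIRST sets.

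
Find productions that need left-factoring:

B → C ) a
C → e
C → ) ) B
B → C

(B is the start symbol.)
Yes, B has productions with common prefix 'C'

Left-factoring is needed when two productions for the same non-terminal
share a common prefix on the right-hand side.

Productions for B:
  B → C ) a
  B → C
Productions for C:
  C → e
  C → ) ) B

Found common prefix 'C' in productions for B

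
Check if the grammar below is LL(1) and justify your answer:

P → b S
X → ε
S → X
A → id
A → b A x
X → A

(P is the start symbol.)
Relevant sets:
  FIRST(A) = { 'b', 'id' }
  FOLLOW(X) = { $ }

For X:
  PREDICT(X → ε) = { $ }
  PREDICT(X → A) = { 'b', 'id' }
For A:
  PREDICT(A → id) = { 'id' }
  PREDICT(A → b A x) = { 'b' }
P, S have a single production, so nothing to check there.

All predict sets are disjoint. The grammar IS LL(1).

Answer: Yes, the grammar is LL(1).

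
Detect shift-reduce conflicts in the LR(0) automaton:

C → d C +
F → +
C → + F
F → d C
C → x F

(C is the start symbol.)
Augment with C' → C and build the canonical LR(0) collection (I0 = CLOSURE({[C' → . C]}), then GOTO on every symbol after a dot until no new states appear). It has 12 states:
  I0: { [C → . + F], [C → . d C +], [C → . x F], [C' → . C] }  — shift
  I1: { [C → + . F], [F → . +], [F → . d C] }  — shift
  I2: { [C' → C .] }  — accept
  I3: { [C → . + F], [C → . d C +], [C → . x F], [C → d . C +] }  — shift
  I4: { [C → x . F], [F → . +], [F → . d C] }  — shift
  I5: { [F → + .] }  — reduce
  I6: { [C → x F .] }  — reduce
  I7: { [C → . + F], [C → . d C +], [C → . x F], [F → d . C] }  — shift
  I8: { [F → d C .] }  — reduce
  I9: { [C → d C . +] }  — shift
  I10: { [C → d C + .] }  — reduce
  I11: { [C → + F .] }  — reduce

No state contains both a complete item and a shift item.

Answer: No shift-reduce conflicts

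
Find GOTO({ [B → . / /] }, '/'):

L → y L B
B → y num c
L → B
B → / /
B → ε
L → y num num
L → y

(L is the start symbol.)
{ [B → / . /] }

GOTO(I, '/') = CLOSURE({ [A → αX.β] : [A → α.Xβ] ∈ I, X = '/' })

Items with dot before '/', with the dot advanced:
  [B → . / /] → [B → / . /]
Closure adds nothing (no advanced item has the dot before a non-terminal).

GOTO = { [B → / . /] }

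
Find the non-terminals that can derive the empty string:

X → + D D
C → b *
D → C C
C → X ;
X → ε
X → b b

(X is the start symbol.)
{ 'X' }

ε-productions: X → ε
So X is immediately nullable.
No further non-terminal can be added: every production for the remaining non-terminals contains a terminal or a non-nullable non-terminal.
Nullable = { 'X' }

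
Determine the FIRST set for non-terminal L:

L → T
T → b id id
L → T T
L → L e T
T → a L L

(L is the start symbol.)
FIRST sets of the other non-terminals involved (by the same procedure, iterated to a fixed point):
  FIRST(T) = { 'a', 'b' }

From L → T:
  - T is a non-terminal: add FIRST(T) \ {ε} = { 'a', 'b' }
    T is not nullable, so stop
From L → T T:
  - T is a non-terminal: add FIRST(T) \ {ε} = { 'a', 'b' }
    T is not nullable, so stop
From L → L e T:
  - L is the symbol being defined: contributes nothing new
    L is not nullable, so stop

Collecting: FIRST(L) = { 'a', 'b' }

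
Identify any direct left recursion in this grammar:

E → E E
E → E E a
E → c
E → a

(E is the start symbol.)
E → E E: LEFT RECURSIVE (starts with E)
E → E E a: LEFT RECURSIVE (starts with E)
E → c: starts with c
E → a: starts with a

The grammar has direct left recursion on: E.

Answer: Yes, E is left-recursive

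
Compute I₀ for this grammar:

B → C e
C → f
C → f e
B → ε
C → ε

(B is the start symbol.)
First, augment the grammar with B' → B
I₀ = CLOSURE({ [B' → . B] }):
  [B' → . B] has the dot before B: add [B → . C e], [B → .]
  [B → . C e] has the dot before C: add [C → . f], [C → . f e], [C → .]
No further items can be added.

I₀ = { [B → . C e], [B → .], [B' → . B], [C → . f e], [C → . f], [C → .] }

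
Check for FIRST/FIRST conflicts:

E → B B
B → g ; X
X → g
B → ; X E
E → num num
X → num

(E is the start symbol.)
FIRST sets of the non-terminals at (or reachable through a nullable prefix from) the front of some alternative:
  FIRST(B) = { ';', 'g' }

Productions for E:
  E → B B: FIRST = { ';', 'g' }
  E → num num: FIRST = { 'num' }
Productions for B:
  B → g ; X: FIRST = { 'g' }
  B → ; X E: FIRST = { ';' }
Productions for X:
  X → g: FIRST = { 'g' }
  X → num: FIRST = { 'num' }

All alternatives of each non-terminal have pairwise disjoint FIRST sets.

Answer: No FIRST/FIRST conflicts.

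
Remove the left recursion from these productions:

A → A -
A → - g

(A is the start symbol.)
A → - g A'
A' → - A'
A' → ε

A is directly left-recursive. The standard transformation for
  A → A α₁ | ... | A α_m | β₁ | ... | β_n
is
  A  → β₁ A' | ... | β_n A'
  A' → α₁ A' | ... | α_m A' | ε

A → - g becomes A → - g A'
A → A - becomes A' → - A'
Add A' → ε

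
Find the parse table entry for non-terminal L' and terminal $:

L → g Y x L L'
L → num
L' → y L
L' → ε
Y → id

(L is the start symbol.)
L' → ε

To find M[L', $], we find productions for L' where $ is in the predict set (PREDICT(N → α) = (FIRST(α) \ {ε}) ∪ (FOLLOW(N) if α ⇒* ε)).

Relevant sets:
  FOLLOW(L') = { $, 'y' }

L' → y L: PREDICT = { 'y' }
L' → ε: PREDICT = { $, 'y' }
  $ is in predict set, so this production goes in M[L', $]

M[L', $] = L' → ε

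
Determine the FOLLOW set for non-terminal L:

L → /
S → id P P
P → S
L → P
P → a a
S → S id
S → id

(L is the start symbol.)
L is the start symbol, so $ ∈ FOLLOW(L).
L does not occur on any right-hand side.

Taking the union: FOLLOW(L) = { $ }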